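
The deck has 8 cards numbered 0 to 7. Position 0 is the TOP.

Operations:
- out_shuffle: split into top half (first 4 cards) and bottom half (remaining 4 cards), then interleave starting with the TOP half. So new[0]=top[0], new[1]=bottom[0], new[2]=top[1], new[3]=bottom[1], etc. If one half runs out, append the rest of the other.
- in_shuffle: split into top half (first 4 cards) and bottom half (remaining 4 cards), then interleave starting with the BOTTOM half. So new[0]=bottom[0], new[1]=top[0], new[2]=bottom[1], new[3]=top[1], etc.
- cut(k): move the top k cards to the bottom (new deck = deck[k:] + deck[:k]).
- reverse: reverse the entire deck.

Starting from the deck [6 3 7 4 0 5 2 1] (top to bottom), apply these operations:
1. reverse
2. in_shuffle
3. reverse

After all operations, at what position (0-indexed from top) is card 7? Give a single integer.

Answer: 5

Derivation:
After op 1 (reverse): [1 2 5 0 4 7 3 6]
After op 2 (in_shuffle): [4 1 7 2 3 5 6 0]
After op 3 (reverse): [0 6 5 3 2 7 1 4]
Card 7 is at position 5.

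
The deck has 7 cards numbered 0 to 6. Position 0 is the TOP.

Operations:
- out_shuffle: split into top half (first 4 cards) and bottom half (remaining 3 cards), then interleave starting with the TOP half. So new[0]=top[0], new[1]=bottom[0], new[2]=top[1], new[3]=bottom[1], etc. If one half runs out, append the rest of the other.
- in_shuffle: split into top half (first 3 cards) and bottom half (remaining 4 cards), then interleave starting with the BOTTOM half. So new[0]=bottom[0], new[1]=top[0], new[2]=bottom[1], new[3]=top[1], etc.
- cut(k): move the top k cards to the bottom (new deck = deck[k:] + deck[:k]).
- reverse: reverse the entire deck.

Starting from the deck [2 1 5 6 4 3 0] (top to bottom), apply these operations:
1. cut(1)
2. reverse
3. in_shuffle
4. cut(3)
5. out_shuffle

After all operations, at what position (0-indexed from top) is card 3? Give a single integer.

After op 1 (cut(1)): [1 5 6 4 3 0 2]
After op 2 (reverse): [2 0 3 4 6 5 1]
After op 3 (in_shuffle): [4 2 6 0 5 3 1]
After op 4 (cut(3)): [0 5 3 1 4 2 6]
After op 5 (out_shuffle): [0 4 5 2 3 6 1]
Card 3 is at position 4.

Answer: 4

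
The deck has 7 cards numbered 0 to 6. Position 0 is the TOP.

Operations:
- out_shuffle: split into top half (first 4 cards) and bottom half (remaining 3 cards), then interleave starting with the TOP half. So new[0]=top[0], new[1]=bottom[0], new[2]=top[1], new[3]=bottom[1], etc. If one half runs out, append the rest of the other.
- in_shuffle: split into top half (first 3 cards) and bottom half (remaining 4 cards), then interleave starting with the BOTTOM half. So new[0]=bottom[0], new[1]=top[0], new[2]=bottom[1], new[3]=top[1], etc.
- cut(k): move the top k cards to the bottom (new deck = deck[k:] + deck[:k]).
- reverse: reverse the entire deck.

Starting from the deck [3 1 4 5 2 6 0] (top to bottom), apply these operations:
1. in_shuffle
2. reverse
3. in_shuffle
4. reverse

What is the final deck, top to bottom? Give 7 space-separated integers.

After op 1 (in_shuffle): [5 3 2 1 6 4 0]
After op 2 (reverse): [0 4 6 1 2 3 5]
After op 3 (in_shuffle): [1 0 2 4 3 6 5]
After op 4 (reverse): [5 6 3 4 2 0 1]

Answer: 5 6 3 4 2 0 1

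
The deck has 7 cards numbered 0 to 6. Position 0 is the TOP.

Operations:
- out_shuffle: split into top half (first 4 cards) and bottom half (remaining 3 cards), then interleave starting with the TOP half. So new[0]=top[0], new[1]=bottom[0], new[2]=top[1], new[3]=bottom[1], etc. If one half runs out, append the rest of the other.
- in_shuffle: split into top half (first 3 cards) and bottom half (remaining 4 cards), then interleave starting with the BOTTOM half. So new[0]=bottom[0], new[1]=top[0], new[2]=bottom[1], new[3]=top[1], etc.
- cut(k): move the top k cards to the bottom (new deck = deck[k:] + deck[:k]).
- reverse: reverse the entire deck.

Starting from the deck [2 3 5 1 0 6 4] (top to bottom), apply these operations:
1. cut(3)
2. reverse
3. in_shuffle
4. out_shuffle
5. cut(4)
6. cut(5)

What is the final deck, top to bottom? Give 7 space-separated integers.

Answer: 5 2 6 1 3 4 0

Derivation:
After op 1 (cut(3)): [1 0 6 4 2 3 5]
After op 2 (reverse): [5 3 2 4 6 0 1]
After op 3 (in_shuffle): [4 5 6 3 0 2 1]
After op 4 (out_shuffle): [4 0 5 2 6 1 3]
After op 5 (cut(4)): [6 1 3 4 0 5 2]
After op 6 (cut(5)): [5 2 6 1 3 4 0]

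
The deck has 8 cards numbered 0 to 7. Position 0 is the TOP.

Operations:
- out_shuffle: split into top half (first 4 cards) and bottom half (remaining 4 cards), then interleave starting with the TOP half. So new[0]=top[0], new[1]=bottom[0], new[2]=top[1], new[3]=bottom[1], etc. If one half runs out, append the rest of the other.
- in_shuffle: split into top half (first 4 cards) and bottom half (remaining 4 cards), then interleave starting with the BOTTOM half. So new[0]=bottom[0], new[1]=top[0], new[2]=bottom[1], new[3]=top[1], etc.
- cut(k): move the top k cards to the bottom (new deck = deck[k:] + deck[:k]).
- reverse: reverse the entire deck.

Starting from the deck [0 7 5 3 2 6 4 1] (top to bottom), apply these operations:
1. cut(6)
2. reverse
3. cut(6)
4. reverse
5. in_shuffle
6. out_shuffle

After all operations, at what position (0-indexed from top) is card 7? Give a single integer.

Answer: 6

Derivation:
After op 1 (cut(6)): [4 1 0 7 5 3 2 6]
After op 2 (reverse): [6 2 3 5 7 0 1 4]
After op 3 (cut(6)): [1 4 6 2 3 5 7 0]
After op 4 (reverse): [0 7 5 3 2 6 4 1]
After op 5 (in_shuffle): [2 0 6 7 4 5 1 3]
After op 6 (out_shuffle): [2 4 0 5 6 1 7 3]
Card 7 is at position 6.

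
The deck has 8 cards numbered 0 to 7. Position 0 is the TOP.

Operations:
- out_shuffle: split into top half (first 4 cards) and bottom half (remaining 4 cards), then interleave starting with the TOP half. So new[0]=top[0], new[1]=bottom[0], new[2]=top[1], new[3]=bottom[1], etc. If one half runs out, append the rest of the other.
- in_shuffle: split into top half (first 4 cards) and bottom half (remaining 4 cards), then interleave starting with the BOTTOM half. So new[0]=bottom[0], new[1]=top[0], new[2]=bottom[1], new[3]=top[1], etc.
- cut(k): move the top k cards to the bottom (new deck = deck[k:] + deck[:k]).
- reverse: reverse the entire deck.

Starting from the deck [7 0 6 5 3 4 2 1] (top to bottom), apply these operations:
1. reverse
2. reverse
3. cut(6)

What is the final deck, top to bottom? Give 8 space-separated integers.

Answer: 2 1 7 0 6 5 3 4

Derivation:
After op 1 (reverse): [1 2 4 3 5 6 0 7]
After op 2 (reverse): [7 0 6 5 3 4 2 1]
After op 3 (cut(6)): [2 1 7 0 6 5 3 4]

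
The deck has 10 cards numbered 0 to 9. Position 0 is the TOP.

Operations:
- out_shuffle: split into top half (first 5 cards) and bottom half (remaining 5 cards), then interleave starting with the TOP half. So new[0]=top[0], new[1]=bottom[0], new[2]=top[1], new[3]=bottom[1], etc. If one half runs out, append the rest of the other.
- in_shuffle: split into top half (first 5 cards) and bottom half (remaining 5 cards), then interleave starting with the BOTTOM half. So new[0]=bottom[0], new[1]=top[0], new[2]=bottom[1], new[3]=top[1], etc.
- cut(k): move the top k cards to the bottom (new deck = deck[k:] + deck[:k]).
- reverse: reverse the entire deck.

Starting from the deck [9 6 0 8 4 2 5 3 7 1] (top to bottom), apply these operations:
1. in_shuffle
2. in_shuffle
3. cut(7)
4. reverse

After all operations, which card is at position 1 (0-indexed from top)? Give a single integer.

Answer: 5

Derivation:
After op 1 (in_shuffle): [2 9 5 6 3 0 7 8 1 4]
After op 2 (in_shuffle): [0 2 7 9 8 5 1 6 4 3]
After op 3 (cut(7)): [6 4 3 0 2 7 9 8 5 1]
After op 4 (reverse): [1 5 8 9 7 2 0 3 4 6]
Position 1: card 5.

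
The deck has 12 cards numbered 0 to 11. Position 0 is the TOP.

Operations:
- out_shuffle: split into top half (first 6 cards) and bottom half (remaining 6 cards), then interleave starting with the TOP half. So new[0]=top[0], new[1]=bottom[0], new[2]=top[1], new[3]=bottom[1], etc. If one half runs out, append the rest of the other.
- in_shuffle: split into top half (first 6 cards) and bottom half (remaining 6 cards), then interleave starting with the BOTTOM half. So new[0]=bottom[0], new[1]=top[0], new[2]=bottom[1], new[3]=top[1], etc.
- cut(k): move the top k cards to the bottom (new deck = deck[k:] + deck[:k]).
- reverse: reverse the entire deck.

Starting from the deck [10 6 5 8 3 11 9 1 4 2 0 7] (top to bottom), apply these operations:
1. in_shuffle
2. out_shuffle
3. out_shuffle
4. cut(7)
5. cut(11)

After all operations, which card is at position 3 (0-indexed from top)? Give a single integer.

After op 1 (in_shuffle): [9 10 1 6 4 5 2 8 0 3 7 11]
After op 2 (out_shuffle): [9 2 10 8 1 0 6 3 4 7 5 11]
After op 3 (out_shuffle): [9 6 2 3 10 4 8 7 1 5 0 11]
After op 4 (cut(7)): [7 1 5 0 11 9 6 2 3 10 4 8]
After op 5 (cut(11)): [8 7 1 5 0 11 9 6 2 3 10 4]
Position 3: card 5.

Answer: 5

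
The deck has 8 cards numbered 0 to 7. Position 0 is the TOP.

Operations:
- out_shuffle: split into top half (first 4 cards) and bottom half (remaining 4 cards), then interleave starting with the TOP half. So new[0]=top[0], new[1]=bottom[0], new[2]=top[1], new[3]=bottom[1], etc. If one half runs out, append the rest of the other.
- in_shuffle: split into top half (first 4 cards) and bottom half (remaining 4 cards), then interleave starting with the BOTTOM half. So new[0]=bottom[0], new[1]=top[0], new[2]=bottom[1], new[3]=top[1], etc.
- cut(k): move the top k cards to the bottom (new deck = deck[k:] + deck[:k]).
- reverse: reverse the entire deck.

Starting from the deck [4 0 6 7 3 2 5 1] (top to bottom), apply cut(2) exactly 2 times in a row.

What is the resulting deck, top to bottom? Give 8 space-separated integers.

Answer: 3 2 5 1 4 0 6 7

Derivation:
After op 1 (cut(2)): [6 7 3 2 5 1 4 0]
After op 2 (cut(2)): [3 2 5 1 4 0 6 7]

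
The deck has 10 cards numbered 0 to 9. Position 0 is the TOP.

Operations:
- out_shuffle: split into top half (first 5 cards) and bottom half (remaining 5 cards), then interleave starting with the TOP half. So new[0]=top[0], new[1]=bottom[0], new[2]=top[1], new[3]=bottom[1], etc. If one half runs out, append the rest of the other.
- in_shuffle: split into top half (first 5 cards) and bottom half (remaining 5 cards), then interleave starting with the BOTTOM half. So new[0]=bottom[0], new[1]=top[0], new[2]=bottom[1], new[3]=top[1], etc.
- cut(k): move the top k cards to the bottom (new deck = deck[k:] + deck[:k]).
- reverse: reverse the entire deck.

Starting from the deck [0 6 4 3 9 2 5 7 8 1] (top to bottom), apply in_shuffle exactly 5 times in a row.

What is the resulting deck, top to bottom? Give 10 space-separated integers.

After op 1 (in_shuffle): [2 0 5 6 7 4 8 3 1 9]
After op 2 (in_shuffle): [4 2 8 0 3 5 1 6 9 7]
After op 3 (in_shuffle): [5 4 1 2 6 8 9 0 7 3]
After op 4 (in_shuffle): [8 5 9 4 0 1 7 2 3 6]
After op 5 (in_shuffle): [1 8 7 5 2 9 3 4 6 0]

Answer: 1 8 7 5 2 9 3 4 6 0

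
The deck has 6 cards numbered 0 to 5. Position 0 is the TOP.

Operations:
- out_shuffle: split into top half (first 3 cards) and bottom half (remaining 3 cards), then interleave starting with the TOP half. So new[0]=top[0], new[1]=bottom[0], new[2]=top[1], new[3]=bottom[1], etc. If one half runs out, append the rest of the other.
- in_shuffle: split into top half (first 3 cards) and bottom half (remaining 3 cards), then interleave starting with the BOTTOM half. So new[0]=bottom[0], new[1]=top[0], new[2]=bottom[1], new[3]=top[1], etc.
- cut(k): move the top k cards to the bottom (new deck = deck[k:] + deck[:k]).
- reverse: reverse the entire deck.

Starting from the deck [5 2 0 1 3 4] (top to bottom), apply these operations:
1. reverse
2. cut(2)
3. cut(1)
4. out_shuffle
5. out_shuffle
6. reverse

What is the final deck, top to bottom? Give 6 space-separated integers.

Answer: 1 2 5 4 3 0

Derivation:
After op 1 (reverse): [4 3 1 0 2 5]
After op 2 (cut(2)): [1 0 2 5 4 3]
After op 3 (cut(1)): [0 2 5 4 3 1]
After op 4 (out_shuffle): [0 4 2 3 5 1]
After op 5 (out_shuffle): [0 3 4 5 2 1]
After op 6 (reverse): [1 2 5 4 3 0]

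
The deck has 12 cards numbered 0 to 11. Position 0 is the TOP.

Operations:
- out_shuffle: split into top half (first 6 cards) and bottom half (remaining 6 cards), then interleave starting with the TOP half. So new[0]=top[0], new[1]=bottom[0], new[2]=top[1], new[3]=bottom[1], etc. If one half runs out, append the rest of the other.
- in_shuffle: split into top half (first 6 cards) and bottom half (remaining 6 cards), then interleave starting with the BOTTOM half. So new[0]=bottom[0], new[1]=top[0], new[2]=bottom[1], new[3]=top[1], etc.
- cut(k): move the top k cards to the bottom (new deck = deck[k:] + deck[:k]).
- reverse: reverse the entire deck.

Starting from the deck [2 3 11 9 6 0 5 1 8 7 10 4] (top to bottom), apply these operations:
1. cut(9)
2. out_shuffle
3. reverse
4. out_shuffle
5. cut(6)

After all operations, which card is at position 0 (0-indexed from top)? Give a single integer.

After op 1 (cut(9)): [7 10 4 2 3 11 9 6 0 5 1 8]
After op 2 (out_shuffle): [7 9 10 6 4 0 2 5 3 1 11 8]
After op 3 (reverse): [8 11 1 3 5 2 0 4 6 10 9 7]
After op 4 (out_shuffle): [8 0 11 4 1 6 3 10 5 9 2 7]
After op 5 (cut(6)): [3 10 5 9 2 7 8 0 11 4 1 6]
Position 0: card 3.

Answer: 3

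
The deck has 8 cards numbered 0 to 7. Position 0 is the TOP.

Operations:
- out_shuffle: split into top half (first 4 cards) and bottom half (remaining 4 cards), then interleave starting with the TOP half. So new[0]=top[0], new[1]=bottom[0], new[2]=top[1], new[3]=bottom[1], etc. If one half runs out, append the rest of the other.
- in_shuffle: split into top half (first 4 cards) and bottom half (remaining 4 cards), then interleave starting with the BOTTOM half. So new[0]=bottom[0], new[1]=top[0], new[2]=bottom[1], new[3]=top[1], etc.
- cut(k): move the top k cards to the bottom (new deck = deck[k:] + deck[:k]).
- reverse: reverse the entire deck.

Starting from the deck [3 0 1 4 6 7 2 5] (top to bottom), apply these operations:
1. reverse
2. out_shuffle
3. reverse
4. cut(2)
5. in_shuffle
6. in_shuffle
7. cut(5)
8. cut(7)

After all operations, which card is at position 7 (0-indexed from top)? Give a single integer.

After op 1 (reverse): [5 2 7 6 4 1 0 3]
After op 2 (out_shuffle): [5 4 2 1 7 0 6 3]
After op 3 (reverse): [3 6 0 7 1 2 4 5]
After op 4 (cut(2)): [0 7 1 2 4 5 3 6]
After op 5 (in_shuffle): [4 0 5 7 3 1 6 2]
After op 6 (in_shuffle): [3 4 1 0 6 5 2 7]
After op 7 (cut(5)): [5 2 7 3 4 1 0 6]
After op 8 (cut(7)): [6 5 2 7 3 4 1 0]
Position 7: card 0.

Answer: 0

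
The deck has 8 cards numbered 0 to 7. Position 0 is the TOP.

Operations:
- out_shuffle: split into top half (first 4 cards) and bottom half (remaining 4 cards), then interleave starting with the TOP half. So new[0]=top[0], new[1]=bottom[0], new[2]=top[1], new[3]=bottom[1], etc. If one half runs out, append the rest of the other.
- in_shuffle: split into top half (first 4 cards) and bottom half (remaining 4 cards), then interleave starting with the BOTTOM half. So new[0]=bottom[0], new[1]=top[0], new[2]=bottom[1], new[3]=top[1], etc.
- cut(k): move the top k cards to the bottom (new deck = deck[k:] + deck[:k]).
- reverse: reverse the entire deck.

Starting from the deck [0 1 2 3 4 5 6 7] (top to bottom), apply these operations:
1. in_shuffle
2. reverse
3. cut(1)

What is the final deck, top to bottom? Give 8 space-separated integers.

Answer: 7 2 6 1 5 0 4 3

Derivation:
After op 1 (in_shuffle): [4 0 5 1 6 2 7 3]
After op 2 (reverse): [3 7 2 6 1 5 0 4]
After op 3 (cut(1)): [7 2 6 1 5 0 4 3]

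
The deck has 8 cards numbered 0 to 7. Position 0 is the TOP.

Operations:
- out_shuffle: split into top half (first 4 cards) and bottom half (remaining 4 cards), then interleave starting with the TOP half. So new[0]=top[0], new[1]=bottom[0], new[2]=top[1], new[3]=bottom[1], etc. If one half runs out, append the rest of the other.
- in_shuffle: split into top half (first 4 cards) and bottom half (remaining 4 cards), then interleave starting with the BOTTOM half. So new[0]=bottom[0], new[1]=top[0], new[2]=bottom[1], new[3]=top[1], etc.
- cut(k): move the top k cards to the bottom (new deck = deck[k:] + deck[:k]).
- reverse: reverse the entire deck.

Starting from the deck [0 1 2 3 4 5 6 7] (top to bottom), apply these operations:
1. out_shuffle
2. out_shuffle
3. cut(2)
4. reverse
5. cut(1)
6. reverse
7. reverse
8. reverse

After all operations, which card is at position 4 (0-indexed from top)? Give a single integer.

Answer: 3

Derivation:
After op 1 (out_shuffle): [0 4 1 5 2 6 3 7]
After op 2 (out_shuffle): [0 2 4 6 1 3 5 7]
After op 3 (cut(2)): [4 6 1 3 5 7 0 2]
After op 4 (reverse): [2 0 7 5 3 1 6 4]
After op 5 (cut(1)): [0 7 5 3 1 6 4 2]
After op 6 (reverse): [2 4 6 1 3 5 7 0]
After op 7 (reverse): [0 7 5 3 1 6 4 2]
After op 8 (reverse): [2 4 6 1 3 5 7 0]
Position 4: card 3.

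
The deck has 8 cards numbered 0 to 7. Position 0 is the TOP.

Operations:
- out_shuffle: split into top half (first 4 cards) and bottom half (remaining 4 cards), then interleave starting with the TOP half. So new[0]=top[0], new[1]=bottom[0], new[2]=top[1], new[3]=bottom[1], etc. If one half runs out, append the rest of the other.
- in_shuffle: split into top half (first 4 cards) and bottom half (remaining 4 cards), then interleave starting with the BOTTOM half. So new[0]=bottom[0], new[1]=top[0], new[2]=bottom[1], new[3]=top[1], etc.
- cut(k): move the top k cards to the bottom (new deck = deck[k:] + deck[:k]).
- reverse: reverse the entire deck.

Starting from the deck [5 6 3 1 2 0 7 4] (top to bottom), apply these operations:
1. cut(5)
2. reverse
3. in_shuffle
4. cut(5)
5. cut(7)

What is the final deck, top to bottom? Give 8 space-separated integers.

Answer: 7 3 0 6 5 2 4 1

Derivation:
After op 1 (cut(5)): [0 7 4 5 6 3 1 2]
After op 2 (reverse): [2 1 3 6 5 4 7 0]
After op 3 (in_shuffle): [5 2 4 1 7 3 0 6]
After op 4 (cut(5)): [3 0 6 5 2 4 1 7]
After op 5 (cut(7)): [7 3 0 6 5 2 4 1]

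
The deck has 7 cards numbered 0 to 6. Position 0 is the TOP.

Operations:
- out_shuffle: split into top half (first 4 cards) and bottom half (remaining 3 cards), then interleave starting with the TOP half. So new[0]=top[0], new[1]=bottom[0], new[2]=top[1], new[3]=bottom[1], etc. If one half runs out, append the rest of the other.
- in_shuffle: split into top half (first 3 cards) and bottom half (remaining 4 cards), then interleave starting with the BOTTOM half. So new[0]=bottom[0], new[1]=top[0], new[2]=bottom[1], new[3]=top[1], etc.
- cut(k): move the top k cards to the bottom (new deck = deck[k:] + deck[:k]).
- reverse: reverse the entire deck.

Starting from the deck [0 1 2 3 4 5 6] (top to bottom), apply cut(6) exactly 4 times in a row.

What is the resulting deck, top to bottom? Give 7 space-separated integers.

Answer: 3 4 5 6 0 1 2

Derivation:
After op 1 (cut(6)): [6 0 1 2 3 4 5]
After op 2 (cut(6)): [5 6 0 1 2 3 4]
After op 3 (cut(6)): [4 5 6 0 1 2 3]
After op 4 (cut(6)): [3 4 5 6 0 1 2]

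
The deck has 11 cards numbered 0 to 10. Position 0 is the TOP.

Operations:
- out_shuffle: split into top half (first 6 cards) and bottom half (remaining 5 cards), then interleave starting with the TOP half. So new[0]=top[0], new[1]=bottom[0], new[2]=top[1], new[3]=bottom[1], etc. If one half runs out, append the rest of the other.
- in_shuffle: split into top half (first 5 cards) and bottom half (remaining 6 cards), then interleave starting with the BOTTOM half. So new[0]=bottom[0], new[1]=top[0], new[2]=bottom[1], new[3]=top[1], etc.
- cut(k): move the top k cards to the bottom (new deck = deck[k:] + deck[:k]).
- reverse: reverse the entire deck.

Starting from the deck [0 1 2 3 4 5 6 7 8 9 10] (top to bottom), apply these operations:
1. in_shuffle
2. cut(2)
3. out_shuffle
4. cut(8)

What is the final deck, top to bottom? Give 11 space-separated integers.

After op 1 (in_shuffle): [5 0 6 1 7 2 8 3 9 4 10]
After op 2 (cut(2)): [6 1 7 2 8 3 9 4 10 5 0]
After op 3 (out_shuffle): [6 9 1 4 7 10 2 5 8 0 3]
After op 4 (cut(8)): [8 0 3 6 9 1 4 7 10 2 5]

Answer: 8 0 3 6 9 1 4 7 10 2 5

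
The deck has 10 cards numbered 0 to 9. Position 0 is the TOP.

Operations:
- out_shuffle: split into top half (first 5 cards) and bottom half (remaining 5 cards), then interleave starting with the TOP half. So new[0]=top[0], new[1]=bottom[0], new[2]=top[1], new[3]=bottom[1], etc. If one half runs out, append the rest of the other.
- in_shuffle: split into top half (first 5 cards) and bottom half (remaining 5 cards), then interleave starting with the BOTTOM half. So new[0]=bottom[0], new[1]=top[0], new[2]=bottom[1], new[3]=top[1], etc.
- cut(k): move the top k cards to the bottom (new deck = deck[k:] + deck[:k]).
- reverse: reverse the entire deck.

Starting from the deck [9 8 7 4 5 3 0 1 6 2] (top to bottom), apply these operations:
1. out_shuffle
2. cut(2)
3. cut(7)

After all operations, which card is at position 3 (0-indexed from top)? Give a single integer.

After op 1 (out_shuffle): [9 3 8 0 7 1 4 6 5 2]
After op 2 (cut(2)): [8 0 7 1 4 6 5 2 9 3]
After op 3 (cut(7)): [2 9 3 8 0 7 1 4 6 5]
Position 3: card 8.

Answer: 8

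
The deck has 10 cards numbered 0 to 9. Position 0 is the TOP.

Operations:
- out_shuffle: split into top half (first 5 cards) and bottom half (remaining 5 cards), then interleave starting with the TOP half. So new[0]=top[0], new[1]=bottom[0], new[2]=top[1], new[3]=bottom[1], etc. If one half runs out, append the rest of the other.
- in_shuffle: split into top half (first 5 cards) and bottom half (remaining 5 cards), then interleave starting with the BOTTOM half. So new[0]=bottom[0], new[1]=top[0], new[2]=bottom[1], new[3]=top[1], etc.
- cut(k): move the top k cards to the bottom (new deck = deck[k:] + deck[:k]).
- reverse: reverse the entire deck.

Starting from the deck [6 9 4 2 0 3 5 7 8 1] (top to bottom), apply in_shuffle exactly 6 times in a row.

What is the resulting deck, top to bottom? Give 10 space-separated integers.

Answer: 0 1 2 8 4 7 9 5 6 3

Derivation:
After op 1 (in_shuffle): [3 6 5 9 7 4 8 2 1 0]
After op 2 (in_shuffle): [4 3 8 6 2 5 1 9 0 7]
After op 3 (in_shuffle): [5 4 1 3 9 8 0 6 7 2]
After op 4 (in_shuffle): [8 5 0 4 6 1 7 3 2 9]
After op 5 (in_shuffle): [1 8 7 5 3 0 2 4 9 6]
After op 6 (in_shuffle): [0 1 2 8 4 7 9 5 6 3]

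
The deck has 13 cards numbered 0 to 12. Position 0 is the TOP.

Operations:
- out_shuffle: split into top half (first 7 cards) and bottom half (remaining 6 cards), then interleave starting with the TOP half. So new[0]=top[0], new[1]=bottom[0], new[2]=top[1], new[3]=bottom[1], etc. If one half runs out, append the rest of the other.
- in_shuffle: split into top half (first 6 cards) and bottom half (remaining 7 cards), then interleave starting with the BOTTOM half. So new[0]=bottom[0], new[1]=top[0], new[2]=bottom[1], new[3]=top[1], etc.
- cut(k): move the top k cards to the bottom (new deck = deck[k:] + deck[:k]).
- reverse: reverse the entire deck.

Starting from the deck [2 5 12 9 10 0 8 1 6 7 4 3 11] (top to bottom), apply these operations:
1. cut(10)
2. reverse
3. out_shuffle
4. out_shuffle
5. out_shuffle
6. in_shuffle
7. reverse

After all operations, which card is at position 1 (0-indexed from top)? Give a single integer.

After op 1 (cut(10)): [4 3 11 2 5 12 9 10 0 8 1 6 7]
After op 2 (reverse): [7 6 1 8 0 10 9 12 5 2 11 3 4]
After op 3 (out_shuffle): [7 12 6 5 1 2 8 11 0 3 10 4 9]
After op 4 (out_shuffle): [7 11 12 0 6 3 5 10 1 4 2 9 8]
After op 5 (out_shuffle): [7 10 11 1 12 4 0 2 6 9 3 8 5]
After op 6 (in_shuffle): [0 7 2 10 6 11 9 1 3 12 8 4 5]
After op 7 (reverse): [5 4 8 12 3 1 9 11 6 10 2 7 0]
Position 1: card 4.

Answer: 4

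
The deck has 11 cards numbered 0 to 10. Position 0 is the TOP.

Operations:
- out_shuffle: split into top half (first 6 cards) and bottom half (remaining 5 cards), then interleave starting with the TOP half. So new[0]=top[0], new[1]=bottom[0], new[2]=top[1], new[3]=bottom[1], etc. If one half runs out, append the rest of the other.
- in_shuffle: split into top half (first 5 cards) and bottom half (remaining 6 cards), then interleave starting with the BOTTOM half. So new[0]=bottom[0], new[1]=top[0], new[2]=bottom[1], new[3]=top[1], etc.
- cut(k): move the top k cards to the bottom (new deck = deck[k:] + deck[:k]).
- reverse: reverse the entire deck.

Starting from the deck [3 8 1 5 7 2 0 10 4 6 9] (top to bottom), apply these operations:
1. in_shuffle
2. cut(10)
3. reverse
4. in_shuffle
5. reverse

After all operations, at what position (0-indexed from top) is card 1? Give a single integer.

Answer: 1

Derivation:
After op 1 (in_shuffle): [2 3 0 8 10 1 4 5 6 7 9]
After op 2 (cut(10)): [9 2 3 0 8 10 1 4 5 6 7]
After op 3 (reverse): [7 6 5 4 1 10 8 0 3 2 9]
After op 4 (in_shuffle): [10 7 8 6 0 5 3 4 2 1 9]
After op 5 (reverse): [9 1 2 4 3 5 0 6 8 7 10]
Card 1 is at position 1.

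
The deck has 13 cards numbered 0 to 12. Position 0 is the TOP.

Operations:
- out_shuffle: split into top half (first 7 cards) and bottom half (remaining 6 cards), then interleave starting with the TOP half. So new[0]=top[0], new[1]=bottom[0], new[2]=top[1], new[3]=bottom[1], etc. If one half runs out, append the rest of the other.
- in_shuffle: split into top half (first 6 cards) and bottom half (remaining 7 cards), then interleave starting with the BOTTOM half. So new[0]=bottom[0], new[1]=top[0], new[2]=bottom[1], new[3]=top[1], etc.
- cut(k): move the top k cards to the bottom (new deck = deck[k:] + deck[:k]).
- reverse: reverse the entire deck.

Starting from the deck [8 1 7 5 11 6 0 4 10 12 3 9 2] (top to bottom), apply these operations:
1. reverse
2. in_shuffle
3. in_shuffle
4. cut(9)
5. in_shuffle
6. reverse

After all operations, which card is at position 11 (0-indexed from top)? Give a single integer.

Answer: 11

Derivation:
After op 1 (reverse): [2 9 3 12 10 4 0 6 11 5 7 1 8]
After op 2 (in_shuffle): [0 2 6 9 11 3 5 12 7 10 1 4 8]
After op 3 (in_shuffle): [5 0 12 2 7 6 10 9 1 11 4 3 8]
After op 4 (cut(9)): [11 4 3 8 5 0 12 2 7 6 10 9 1]
After op 5 (in_shuffle): [12 11 2 4 7 3 6 8 10 5 9 0 1]
After op 6 (reverse): [1 0 9 5 10 8 6 3 7 4 2 11 12]
Position 11: card 11.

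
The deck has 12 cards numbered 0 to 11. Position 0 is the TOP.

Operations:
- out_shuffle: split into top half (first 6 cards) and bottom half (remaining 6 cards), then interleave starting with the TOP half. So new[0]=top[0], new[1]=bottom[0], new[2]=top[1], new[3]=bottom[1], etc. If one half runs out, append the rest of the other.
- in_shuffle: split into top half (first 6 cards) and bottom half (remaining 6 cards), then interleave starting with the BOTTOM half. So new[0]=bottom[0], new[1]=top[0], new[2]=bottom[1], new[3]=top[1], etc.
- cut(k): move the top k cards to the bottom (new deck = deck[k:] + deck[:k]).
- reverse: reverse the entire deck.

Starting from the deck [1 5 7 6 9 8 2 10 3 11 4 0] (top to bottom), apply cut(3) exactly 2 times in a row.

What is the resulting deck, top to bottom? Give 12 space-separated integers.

Answer: 2 10 3 11 4 0 1 5 7 6 9 8

Derivation:
After op 1 (cut(3)): [6 9 8 2 10 3 11 4 0 1 5 7]
After op 2 (cut(3)): [2 10 3 11 4 0 1 5 7 6 9 8]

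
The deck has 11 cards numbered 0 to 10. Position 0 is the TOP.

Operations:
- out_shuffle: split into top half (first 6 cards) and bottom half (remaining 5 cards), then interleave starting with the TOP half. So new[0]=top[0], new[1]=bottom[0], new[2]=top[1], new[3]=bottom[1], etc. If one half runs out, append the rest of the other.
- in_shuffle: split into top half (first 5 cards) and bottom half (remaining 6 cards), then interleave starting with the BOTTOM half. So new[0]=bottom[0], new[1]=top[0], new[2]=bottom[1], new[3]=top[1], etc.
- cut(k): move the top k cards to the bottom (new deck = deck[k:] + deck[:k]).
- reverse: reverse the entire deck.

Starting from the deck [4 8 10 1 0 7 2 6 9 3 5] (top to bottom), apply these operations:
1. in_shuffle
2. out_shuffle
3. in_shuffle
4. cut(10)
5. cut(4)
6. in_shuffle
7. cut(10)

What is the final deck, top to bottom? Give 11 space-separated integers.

Answer: 8 5 9 2 0 10 4 3 6 7 1

Derivation:
After op 1 (in_shuffle): [7 4 2 8 6 10 9 1 3 0 5]
After op 2 (out_shuffle): [7 9 4 1 2 3 8 0 6 5 10]
After op 3 (in_shuffle): [3 7 8 9 0 4 6 1 5 2 10]
After op 4 (cut(10)): [10 3 7 8 9 0 4 6 1 5 2]
After op 5 (cut(4)): [9 0 4 6 1 5 2 10 3 7 8]
After op 6 (in_shuffle): [5 9 2 0 10 4 3 6 7 1 8]
After op 7 (cut(10)): [8 5 9 2 0 10 4 3 6 7 1]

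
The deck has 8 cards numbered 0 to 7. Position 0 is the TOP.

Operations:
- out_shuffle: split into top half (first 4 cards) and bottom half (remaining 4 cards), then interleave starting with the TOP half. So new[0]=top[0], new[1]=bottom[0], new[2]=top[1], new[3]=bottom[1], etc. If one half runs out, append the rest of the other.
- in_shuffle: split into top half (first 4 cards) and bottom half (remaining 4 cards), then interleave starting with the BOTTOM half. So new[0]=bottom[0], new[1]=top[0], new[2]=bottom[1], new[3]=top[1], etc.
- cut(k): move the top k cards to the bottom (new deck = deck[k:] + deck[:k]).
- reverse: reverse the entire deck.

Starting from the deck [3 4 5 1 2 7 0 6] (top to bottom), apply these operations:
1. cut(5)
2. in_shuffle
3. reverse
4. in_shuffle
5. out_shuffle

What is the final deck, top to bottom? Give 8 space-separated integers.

Answer: 0 7 3 6 5 4 2 1

Derivation:
After op 1 (cut(5)): [7 0 6 3 4 5 1 2]
After op 2 (in_shuffle): [4 7 5 0 1 6 2 3]
After op 3 (reverse): [3 2 6 1 0 5 7 4]
After op 4 (in_shuffle): [0 3 5 2 7 6 4 1]
After op 5 (out_shuffle): [0 7 3 6 5 4 2 1]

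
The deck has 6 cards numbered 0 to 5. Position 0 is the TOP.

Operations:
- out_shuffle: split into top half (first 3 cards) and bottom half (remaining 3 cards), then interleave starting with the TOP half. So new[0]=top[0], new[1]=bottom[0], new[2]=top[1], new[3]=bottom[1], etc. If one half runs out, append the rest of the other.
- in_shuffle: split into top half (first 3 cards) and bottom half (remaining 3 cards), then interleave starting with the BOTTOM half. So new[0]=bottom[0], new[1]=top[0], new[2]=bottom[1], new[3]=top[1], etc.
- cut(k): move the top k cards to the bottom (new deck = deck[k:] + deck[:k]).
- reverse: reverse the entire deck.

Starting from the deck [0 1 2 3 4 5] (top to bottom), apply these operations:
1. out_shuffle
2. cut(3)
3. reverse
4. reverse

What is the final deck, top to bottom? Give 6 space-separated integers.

Answer: 4 2 5 0 3 1

Derivation:
After op 1 (out_shuffle): [0 3 1 4 2 5]
After op 2 (cut(3)): [4 2 5 0 3 1]
After op 3 (reverse): [1 3 0 5 2 4]
After op 4 (reverse): [4 2 5 0 3 1]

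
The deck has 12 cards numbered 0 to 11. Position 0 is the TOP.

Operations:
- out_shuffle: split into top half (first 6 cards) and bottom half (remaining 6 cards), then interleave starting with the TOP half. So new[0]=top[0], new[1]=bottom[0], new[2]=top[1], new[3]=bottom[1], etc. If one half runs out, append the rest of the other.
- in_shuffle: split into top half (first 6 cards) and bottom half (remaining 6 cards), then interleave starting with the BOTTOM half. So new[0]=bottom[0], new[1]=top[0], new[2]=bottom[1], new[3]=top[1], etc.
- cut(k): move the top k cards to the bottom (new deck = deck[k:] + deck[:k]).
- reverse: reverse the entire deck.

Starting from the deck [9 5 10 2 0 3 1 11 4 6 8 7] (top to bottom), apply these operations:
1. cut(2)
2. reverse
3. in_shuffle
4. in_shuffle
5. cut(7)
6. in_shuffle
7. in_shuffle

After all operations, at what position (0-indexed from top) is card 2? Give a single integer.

Answer: 0

Derivation:
After op 1 (cut(2)): [10 2 0 3 1 11 4 6 8 7 9 5]
After op 2 (reverse): [5 9 7 8 6 4 11 1 3 0 2 10]
After op 3 (in_shuffle): [11 5 1 9 3 7 0 8 2 6 10 4]
After op 4 (in_shuffle): [0 11 8 5 2 1 6 9 10 3 4 7]
After op 5 (cut(7)): [9 10 3 4 7 0 11 8 5 2 1 6]
After op 6 (in_shuffle): [11 9 8 10 5 3 2 4 1 7 6 0]
After op 7 (in_shuffle): [2 11 4 9 1 8 7 10 6 5 0 3]
Card 2 is at position 0.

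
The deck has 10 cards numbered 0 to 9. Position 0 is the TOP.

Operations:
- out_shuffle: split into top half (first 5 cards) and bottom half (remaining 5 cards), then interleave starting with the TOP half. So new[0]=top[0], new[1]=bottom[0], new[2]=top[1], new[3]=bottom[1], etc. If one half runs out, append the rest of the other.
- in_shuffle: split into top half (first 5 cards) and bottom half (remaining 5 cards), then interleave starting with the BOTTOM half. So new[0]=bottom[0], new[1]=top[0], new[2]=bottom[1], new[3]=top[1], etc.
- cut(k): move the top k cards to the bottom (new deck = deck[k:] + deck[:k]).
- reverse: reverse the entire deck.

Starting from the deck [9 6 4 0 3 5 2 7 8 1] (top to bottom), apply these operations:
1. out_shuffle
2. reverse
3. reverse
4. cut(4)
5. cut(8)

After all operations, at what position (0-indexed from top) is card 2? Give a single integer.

Answer: 1

Derivation:
After op 1 (out_shuffle): [9 5 6 2 4 7 0 8 3 1]
After op 2 (reverse): [1 3 8 0 7 4 2 6 5 9]
After op 3 (reverse): [9 5 6 2 4 7 0 8 3 1]
After op 4 (cut(4)): [4 7 0 8 3 1 9 5 6 2]
After op 5 (cut(8)): [6 2 4 7 0 8 3 1 9 5]
Card 2 is at position 1.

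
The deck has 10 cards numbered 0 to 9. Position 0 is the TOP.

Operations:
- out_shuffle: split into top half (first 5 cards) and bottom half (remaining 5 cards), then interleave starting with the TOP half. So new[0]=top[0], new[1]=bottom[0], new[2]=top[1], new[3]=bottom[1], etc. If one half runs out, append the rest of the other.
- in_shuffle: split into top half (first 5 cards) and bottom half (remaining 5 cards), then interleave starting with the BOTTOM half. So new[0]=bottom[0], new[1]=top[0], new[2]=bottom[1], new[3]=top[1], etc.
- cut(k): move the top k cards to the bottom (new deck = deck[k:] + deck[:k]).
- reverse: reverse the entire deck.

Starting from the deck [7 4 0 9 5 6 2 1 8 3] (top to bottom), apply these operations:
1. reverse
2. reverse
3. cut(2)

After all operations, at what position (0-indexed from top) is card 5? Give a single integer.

After op 1 (reverse): [3 8 1 2 6 5 9 0 4 7]
After op 2 (reverse): [7 4 0 9 5 6 2 1 8 3]
After op 3 (cut(2)): [0 9 5 6 2 1 8 3 7 4]
Card 5 is at position 2.

Answer: 2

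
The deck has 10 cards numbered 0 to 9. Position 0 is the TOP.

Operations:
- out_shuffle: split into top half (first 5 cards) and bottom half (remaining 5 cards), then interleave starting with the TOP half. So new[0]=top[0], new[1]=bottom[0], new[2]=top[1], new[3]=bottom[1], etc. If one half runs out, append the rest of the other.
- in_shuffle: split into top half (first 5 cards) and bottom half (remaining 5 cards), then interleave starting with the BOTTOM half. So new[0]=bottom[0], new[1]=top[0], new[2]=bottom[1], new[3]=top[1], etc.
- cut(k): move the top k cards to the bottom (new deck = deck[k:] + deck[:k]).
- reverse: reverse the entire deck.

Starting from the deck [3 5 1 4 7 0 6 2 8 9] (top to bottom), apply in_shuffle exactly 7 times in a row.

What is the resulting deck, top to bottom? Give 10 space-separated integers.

After op 1 (in_shuffle): [0 3 6 5 2 1 8 4 9 7]
After op 2 (in_shuffle): [1 0 8 3 4 6 9 5 7 2]
After op 3 (in_shuffle): [6 1 9 0 5 8 7 3 2 4]
After op 4 (in_shuffle): [8 6 7 1 3 9 2 0 4 5]
After op 5 (in_shuffle): [9 8 2 6 0 7 4 1 5 3]
After op 6 (in_shuffle): [7 9 4 8 1 2 5 6 3 0]
After op 7 (in_shuffle): [2 7 5 9 6 4 3 8 0 1]

Answer: 2 7 5 9 6 4 3 8 0 1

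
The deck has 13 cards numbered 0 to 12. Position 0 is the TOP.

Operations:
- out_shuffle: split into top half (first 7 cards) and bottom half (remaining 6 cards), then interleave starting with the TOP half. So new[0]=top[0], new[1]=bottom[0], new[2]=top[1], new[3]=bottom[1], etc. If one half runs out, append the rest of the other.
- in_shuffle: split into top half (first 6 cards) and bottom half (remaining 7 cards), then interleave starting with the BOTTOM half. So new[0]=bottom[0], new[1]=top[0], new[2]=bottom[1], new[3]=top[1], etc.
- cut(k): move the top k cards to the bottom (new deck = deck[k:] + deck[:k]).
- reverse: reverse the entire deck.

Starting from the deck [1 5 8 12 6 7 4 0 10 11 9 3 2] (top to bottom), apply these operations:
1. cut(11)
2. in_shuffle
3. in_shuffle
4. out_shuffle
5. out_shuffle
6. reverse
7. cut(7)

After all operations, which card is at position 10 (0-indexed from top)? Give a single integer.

After op 1 (cut(11)): [3 2 1 5 8 12 6 7 4 0 10 11 9]
After op 2 (in_shuffle): [6 3 7 2 4 1 0 5 10 8 11 12 9]
After op 3 (in_shuffle): [0 6 5 3 10 7 8 2 11 4 12 1 9]
After op 4 (out_shuffle): [0 2 6 11 5 4 3 12 10 1 7 9 8]
After op 5 (out_shuffle): [0 12 2 10 6 1 11 7 5 9 4 8 3]
After op 6 (reverse): [3 8 4 9 5 7 11 1 6 10 2 12 0]
After op 7 (cut(7)): [1 6 10 2 12 0 3 8 4 9 5 7 11]
Position 10: card 5.

Answer: 5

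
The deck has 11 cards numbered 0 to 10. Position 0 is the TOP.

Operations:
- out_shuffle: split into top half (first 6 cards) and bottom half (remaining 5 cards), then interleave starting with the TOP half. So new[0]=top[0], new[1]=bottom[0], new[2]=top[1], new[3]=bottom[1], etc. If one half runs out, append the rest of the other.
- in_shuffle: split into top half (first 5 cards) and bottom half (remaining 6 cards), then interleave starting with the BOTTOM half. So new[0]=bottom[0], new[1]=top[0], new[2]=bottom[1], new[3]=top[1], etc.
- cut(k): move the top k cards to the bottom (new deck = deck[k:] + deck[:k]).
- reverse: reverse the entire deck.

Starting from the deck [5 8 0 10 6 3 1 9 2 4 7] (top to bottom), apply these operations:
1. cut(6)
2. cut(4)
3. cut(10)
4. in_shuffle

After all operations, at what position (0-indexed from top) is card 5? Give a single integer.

After op 1 (cut(6)): [1 9 2 4 7 5 8 0 10 6 3]
After op 2 (cut(4)): [7 5 8 0 10 6 3 1 9 2 4]
After op 3 (cut(10)): [4 7 5 8 0 10 6 3 1 9 2]
After op 4 (in_shuffle): [10 4 6 7 3 5 1 8 9 0 2]
Card 5 is at position 5.

Answer: 5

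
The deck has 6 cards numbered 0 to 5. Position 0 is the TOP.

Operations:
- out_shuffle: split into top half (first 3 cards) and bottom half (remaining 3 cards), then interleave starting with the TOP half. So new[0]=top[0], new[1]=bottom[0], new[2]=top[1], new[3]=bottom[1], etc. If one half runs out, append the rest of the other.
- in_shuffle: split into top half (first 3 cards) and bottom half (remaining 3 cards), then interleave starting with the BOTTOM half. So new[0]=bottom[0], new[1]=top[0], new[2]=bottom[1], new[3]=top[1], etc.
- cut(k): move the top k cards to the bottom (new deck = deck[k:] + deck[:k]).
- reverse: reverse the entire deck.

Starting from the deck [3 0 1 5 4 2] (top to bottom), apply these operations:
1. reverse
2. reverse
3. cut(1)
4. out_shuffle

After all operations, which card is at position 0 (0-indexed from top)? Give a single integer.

Answer: 0

Derivation:
After op 1 (reverse): [2 4 5 1 0 3]
After op 2 (reverse): [3 0 1 5 4 2]
After op 3 (cut(1)): [0 1 5 4 2 3]
After op 4 (out_shuffle): [0 4 1 2 5 3]
Position 0: card 0.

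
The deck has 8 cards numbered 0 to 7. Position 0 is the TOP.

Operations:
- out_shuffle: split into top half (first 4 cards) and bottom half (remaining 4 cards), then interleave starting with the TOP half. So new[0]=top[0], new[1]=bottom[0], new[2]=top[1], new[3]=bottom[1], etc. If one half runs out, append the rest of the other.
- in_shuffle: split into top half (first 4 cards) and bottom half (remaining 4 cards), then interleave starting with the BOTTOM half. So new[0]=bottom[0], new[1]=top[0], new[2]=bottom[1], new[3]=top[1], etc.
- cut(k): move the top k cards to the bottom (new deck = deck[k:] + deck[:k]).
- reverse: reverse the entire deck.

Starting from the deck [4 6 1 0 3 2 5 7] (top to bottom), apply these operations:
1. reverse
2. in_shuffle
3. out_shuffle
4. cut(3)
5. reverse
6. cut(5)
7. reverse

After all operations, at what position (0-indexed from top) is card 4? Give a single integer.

Answer: 7

Derivation:
After op 1 (reverse): [7 5 2 3 0 1 6 4]
After op 2 (in_shuffle): [0 7 1 5 6 2 4 3]
After op 3 (out_shuffle): [0 6 7 2 1 4 5 3]
After op 4 (cut(3)): [2 1 4 5 3 0 6 7]
After op 5 (reverse): [7 6 0 3 5 4 1 2]
After op 6 (cut(5)): [4 1 2 7 6 0 3 5]
After op 7 (reverse): [5 3 0 6 7 2 1 4]
Card 4 is at position 7.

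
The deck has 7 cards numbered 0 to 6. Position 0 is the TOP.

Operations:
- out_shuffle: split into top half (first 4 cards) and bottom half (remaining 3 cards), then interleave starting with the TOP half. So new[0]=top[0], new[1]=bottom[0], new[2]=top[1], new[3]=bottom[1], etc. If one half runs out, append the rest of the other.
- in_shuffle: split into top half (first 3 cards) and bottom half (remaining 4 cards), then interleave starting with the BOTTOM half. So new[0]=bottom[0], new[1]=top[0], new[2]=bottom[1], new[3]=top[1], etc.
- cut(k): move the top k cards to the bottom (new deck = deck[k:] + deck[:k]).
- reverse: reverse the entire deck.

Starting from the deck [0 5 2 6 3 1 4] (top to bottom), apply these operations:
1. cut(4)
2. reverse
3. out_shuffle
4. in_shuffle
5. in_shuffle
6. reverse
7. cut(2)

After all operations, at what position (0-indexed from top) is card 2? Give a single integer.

After op 1 (cut(4)): [3 1 4 0 5 2 6]
After op 2 (reverse): [6 2 5 0 4 1 3]
After op 3 (out_shuffle): [6 4 2 1 5 3 0]
After op 4 (in_shuffle): [1 6 5 4 3 2 0]
After op 5 (in_shuffle): [4 1 3 6 2 5 0]
After op 6 (reverse): [0 5 2 6 3 1 4]
After op 7 (cut(2)): [2 6 3 1 4 0 5]
Card 2 is at position 0.

Answer: 0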